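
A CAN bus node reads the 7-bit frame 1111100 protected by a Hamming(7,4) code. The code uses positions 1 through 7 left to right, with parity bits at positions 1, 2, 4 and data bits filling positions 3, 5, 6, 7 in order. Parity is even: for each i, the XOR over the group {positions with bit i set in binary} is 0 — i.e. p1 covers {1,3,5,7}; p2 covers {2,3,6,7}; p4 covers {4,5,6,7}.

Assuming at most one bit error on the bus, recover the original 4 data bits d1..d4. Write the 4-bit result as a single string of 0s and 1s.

s1 (pos 1,3,5,7): 1⊕1⊕1⊕0 = 1
s2 (pos 2,3,6,7): 1⊕1⊕0⊕0 = 0
s4 (pos 4,5,6,7): 1⊕1⊕0⊕0 = 0
Syndrome s4…s1 = 001 → error at position 1.
Flip position 1: 1111100 → 0111100
Read data bits from positions 3,5,6,7: 1100

1100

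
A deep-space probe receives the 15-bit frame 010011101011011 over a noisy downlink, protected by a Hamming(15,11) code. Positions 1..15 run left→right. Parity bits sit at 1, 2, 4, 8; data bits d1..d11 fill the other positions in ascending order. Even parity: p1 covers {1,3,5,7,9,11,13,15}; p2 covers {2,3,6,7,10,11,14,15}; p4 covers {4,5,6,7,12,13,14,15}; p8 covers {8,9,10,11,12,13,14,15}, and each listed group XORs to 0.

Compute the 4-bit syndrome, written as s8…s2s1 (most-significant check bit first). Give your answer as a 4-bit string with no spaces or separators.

1001

s1 (pos 1,3,5,7,9,11,13,15): 0⊕0⊕1⊕1⊕1⊕1⊕0⊕1 = 1
s2 (pos 2,3,6,7,10,11,14,15): 1⊕0⊕1⊕1⊕0⊕1⊕1⊕1 = 0
s4 (pos 4,5,6,7,12,13,14,15): 0⊕1⊕1⊕1⊕1⊕0⊕1⊕1 = 0
s8 (pos 8,9,10,11,12,13,14,15): 0⊕1⊕0⊕1⊕1⊕0⊕1⊕1 = 1
Syndrome s8…s1 = 1001 → error at position 9.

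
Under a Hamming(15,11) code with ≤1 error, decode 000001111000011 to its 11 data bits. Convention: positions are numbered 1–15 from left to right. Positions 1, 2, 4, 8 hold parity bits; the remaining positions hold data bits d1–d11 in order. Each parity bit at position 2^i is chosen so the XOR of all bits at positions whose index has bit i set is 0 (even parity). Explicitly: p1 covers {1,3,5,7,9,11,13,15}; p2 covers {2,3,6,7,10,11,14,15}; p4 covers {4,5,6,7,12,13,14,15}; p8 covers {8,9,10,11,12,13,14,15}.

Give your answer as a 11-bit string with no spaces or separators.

00111000011

s1 (pos 1,3,5,7,9,11,13,15): 0⊕0⊕0⊕1⊕1⊕0⊕0⊕1 = 1
s2 (pos 2,3,6,7,10,11,14,15): 0⊕0⊕1⊕1⊕0⊕0⊕1⊕1 = 0
s4 (pos 4,5,6,7,12,13,14,15): 0⊕0⊕1⊕1⊕0⊕0⊕1⊕1 = 0
s8 (pos 8,9,10,11,12,13,14,15): 1⊕1⊕0⊕0⊕0⊕0⊕1⊕1 = 0
Syndrome s8…s1 = 0001 → error at position 1.
Flip position 1: 000001111000011 → 100001111000011
Read data bits from positions 3,5,6,7,9,10,11,12,13,14,15: 00111000011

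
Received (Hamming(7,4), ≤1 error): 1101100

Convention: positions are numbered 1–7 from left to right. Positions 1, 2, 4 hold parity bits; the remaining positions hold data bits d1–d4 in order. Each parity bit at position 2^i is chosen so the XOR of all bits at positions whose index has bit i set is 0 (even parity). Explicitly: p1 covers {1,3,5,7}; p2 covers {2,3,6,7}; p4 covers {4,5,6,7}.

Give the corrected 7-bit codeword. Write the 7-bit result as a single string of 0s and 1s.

1001100

s1 (pos 1,3,5,7): 1⊕0⊕1⊕0 = 0
s2 (pos 2,3,6,7): 1⊕0⊕0⊕0 = 1
s4 (pos 4,5,6,7): 1⊕1⊕0⊕0 = 0
Syndrome s4…s1 = 010 → error at position 2.
Flip position 2: 1101100 → 1001100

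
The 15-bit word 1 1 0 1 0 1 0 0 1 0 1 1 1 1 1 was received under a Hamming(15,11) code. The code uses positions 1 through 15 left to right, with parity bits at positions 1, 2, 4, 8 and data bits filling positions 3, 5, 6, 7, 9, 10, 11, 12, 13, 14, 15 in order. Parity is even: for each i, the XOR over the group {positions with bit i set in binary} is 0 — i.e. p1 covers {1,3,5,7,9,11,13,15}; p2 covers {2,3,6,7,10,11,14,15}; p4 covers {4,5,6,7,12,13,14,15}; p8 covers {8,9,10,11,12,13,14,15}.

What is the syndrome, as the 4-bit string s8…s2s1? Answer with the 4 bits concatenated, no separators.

0011

s1 (pos 1,3,5,7,9,11,13,15): 1⊕0⊕0⊕0⊕1⊕1⊕1⊕1 = 1
s2 (pos 2,3,6,7,10,11,14,15): 1⊕0⊕1⊕0⊕0⊕1⊕1⊕1 = 1
s4 (pos 4,5,6,7,12,13,14,15): 1⊕0⊕1⊕0⊕1⊕1⊕1⊕1 = 0
s8 (pos 8,9,10,11,12,13,14,15): 0⊕1⊕0⊕1⊕1⊕1⊕1⊕1 = 0
Syndrome s8…s1 = 0011 → error at position 3.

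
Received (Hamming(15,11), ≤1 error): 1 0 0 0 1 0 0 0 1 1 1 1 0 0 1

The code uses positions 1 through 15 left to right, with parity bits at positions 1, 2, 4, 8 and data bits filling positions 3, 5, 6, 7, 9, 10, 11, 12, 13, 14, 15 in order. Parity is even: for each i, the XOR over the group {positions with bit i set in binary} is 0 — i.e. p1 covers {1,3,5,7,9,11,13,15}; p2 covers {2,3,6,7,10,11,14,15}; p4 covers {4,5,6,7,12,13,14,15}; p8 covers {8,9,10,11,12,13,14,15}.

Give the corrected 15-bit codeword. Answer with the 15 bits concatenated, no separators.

s1 (pos 1,3,5,7,9,11,13,15): 1⊕0⊕1⊕0⊕1⊕1⊕0⊕1 = 1
s2 (pos 2,3,6,7,10,11,14,15): 0⊕0⊕0⊕0⊕1⊕1⊕0⊕1 = 1
s4 (pos 4,5,6,7,12,13,14,15): 0⊕1⊕0⊕0⊕1⊕0⊕0⊕1 = 1
s8 (pos 8,9,10,11,12,13,14,15): 0⊕1⊕1⊕1⊕1⊕0⊕0⊕1 = 1
Syndrome s8…s1 = 1111 → error at position 15.
Flip position 15: 100010001111001 → 100010001111000

100010001111000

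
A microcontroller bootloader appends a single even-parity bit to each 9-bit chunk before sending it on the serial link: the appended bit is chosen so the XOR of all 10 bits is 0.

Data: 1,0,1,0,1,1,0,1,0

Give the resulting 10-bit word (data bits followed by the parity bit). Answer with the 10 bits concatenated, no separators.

XOR of the 9 data bits: 1⊕0⊕1⊕0⊕1⊕1⊕0⊕1⊕0 = 1
Parity bit = 1 (so all 10 bits XOR to 0).

1010110101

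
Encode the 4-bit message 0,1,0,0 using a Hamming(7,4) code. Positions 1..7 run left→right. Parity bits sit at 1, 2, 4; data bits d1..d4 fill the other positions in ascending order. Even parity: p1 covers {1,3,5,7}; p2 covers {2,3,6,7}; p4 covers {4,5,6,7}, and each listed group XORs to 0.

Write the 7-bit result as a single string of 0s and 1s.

Place data at non-parity positions: p1 p2 0 p4 1 0 0
p1 (pos 1,3,5,7): XOR of data positions = 0⊕1⊕0 = 1
p2 (pos 2,3,6,7): XOR of data positions = 0⊕0⊕0 = 0
p4 (pos 4,5,6,7): XOR of data positions = 1⊕0⊕0 = 1
Codeword: 1001100

1001100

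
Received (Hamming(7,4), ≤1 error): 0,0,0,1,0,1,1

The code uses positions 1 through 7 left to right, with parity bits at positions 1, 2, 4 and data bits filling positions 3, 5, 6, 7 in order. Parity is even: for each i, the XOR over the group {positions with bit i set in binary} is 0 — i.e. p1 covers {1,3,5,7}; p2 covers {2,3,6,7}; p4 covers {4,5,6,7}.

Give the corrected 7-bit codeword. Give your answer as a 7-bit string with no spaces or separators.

s1 (pos 1,3,5,7): 0⊕0⊕0⊕1 = 1
s2 (pos 2,3,6,7): 0⊕0⊕1⊕1 = 0
s4 (pos 4,5,6,7): 1⊕0⊕1⊕1 = 1
Syndrome s4…s1 = 101 → error at position 5.
Flip position 5: 0001011 → 0001111

0001111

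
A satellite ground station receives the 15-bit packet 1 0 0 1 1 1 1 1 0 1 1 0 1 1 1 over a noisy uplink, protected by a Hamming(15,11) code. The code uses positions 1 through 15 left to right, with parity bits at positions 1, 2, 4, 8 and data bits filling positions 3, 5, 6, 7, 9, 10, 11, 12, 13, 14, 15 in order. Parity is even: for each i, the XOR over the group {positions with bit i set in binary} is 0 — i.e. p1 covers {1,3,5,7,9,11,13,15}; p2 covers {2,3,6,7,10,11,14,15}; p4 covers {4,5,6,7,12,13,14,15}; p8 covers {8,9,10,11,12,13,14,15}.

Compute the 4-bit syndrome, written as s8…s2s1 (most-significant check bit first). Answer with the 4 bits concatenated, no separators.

s1 (pos 1,3,5,7,9,11,13,15): 1⊕0⊕1⊕1⊕0⊕1⊕1⊕1 = 0
s2 (pos 2,3,6,7,10,11,14,15): 0⊕0⊕1⊕1⊕1⊕1⊕1⊕1 = 0
s4 (pos 4,5,6,7,12,13,14,15): 1⊕1⊕1⊕1⊕0⊕1⊕1⊕1 = 1
s8 (pos 8,9,10,11,12,13,14,15): 1⊕0⊕1⊕1⊕0⊕1⊕1⊕1 = 0
Syndrome s8…s1 = 0100 → error at position 4.

0100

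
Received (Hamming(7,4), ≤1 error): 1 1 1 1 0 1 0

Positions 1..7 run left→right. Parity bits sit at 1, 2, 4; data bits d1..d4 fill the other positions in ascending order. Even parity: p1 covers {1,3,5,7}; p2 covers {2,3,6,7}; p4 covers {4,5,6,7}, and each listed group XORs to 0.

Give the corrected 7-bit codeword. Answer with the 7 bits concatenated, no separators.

s1 (pos 1,3,5,7): 1⊕1⊕0⊕0 = 0
s2 (pos 2,3,6,7): 1⊕1⊕1⊕0 = 1
s4 (pos 4,5,6,7): 1⊕0⊕1⊕0 = 0
Syndrome s4…s1 = 010 → error at position 2.
Flip position 2: 1111010 → 1011010

1011010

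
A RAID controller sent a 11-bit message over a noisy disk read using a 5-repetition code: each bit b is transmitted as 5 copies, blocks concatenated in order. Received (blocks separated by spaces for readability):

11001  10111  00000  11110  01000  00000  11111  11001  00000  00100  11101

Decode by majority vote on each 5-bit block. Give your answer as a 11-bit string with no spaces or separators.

Block 1 (11001): 3 ones → 1
Block 2 (10111): 4 ones → 1
Block 3 (00000): 0 ones → 0
Block 4 (11110): 4 ones → 1
Block 5 (01000): 1 one → 0
Block 6 (00000): 0 ones → 0
Block 7 (11111): 5 ones → 1
Block 8 (11001): 3 ones → 1
Block 9 (00000): 0 ones → 0
Block 10 (00100): 1 one → 0
Block 11 (11101): 4 ones → 1

11010011001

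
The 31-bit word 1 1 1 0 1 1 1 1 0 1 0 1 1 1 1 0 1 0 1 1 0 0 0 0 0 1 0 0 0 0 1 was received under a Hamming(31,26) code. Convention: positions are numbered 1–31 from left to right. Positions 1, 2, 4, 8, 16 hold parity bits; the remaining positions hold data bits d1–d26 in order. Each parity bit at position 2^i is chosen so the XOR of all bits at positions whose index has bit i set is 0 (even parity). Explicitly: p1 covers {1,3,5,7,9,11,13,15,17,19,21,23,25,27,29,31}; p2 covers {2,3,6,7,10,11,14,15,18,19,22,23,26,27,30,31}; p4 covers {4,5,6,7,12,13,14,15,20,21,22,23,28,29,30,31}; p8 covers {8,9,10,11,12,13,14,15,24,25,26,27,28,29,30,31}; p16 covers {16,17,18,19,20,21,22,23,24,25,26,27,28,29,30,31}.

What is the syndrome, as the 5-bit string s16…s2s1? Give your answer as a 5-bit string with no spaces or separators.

10101

s1 (pos 1,3,5,7,9,11,13,15,17,19,21,23,25,27,29,31): 1⊕1⊕1⊕1⊕0⊕0⊕1⊕1⊕1⊕1⊕0⊕0⊕0⊕0⊕0⊕1 = 1
s2 (pos 2,3,6,7,10,11,14,15,18,19,22,23,26,27,30,31): 1⊕1⊕1⊕1⊕1⊕0⊕1⊕1⊕0⊕1⊕0⊕0⊕1⊕0⊕0⊕1 = 0
s4 (pos 4,5,6,7,12,13,14,15,20,21,22,23,28,29,30,31): 0⊕1⊕1⊕1⊕1⊕1⊕1⊕1⊕1⊕0⊕0⊕0⊕0⊕0⊕0⊕1 = 1
s8 (pos 8,9,10,11,12,13,14,15,24,25,26,27,28,29,30,31): 1⊕0⊕1⊕0⊕1⊕1⊕1⊕1⊕0⊕0⊕1⊕0⊕0⊕0⊕0⊕1 = 0
s16 (pos 16,17,18,19,20,21,22,23,24,25,26,27,28,29,30,31): 0⊕1⊕0⊕1⊕1⊕0⊕0⊕0⊕0⊕0⊕1⊕0⊕0⊕0⊕0⊕1 = 1
Syndrome s16…s1 = 10101 → error at position 21.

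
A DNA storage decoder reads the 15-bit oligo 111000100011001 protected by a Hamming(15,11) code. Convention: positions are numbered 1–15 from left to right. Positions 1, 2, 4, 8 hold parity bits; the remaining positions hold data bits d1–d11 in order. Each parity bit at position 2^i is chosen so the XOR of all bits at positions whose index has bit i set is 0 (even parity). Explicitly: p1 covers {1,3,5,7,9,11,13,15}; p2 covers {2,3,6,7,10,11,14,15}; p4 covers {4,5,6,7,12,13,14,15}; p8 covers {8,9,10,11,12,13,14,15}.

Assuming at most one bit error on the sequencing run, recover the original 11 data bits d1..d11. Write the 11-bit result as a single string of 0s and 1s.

s1 (pos 1,3,5,7,9,11,13,15): 1⊕1⊕0⊕1⊕0⊕1⊕0⊕1 = 1
s2 (pos 2,3,6,7,10,11,14,15): 1⊕1⊕0⊕1⊕0⊕1⊕0⊕1 = 1
s4 (pos 4,5,6,7,12,13,14,15): 0⊕0⊕0⊕1⊕1⊕0⊕0⊕1 = 1
s8 (pos 8,9,10,11,12,13,14,15): 0⊕0⊕0⊕1⊕1⊕0⊕0⊕1 = 1
Syndrome s8…s1 = 1111 → error at position 15.
Flip position 15: 111000100011001 → 111000100011000
Read data bits from positions 3,5,6,7,9,10,11,12,13,14,15: 10010011000

10010011000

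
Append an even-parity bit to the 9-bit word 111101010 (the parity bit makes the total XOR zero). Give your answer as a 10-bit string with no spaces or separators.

1111010100

XOR of the 9 data bits: 1⊕1⊕1⊕1⊕0⊕1⊕0⊕1⊕0 = 0
Parity bit = 0 (so all 10 bits XOR to 0).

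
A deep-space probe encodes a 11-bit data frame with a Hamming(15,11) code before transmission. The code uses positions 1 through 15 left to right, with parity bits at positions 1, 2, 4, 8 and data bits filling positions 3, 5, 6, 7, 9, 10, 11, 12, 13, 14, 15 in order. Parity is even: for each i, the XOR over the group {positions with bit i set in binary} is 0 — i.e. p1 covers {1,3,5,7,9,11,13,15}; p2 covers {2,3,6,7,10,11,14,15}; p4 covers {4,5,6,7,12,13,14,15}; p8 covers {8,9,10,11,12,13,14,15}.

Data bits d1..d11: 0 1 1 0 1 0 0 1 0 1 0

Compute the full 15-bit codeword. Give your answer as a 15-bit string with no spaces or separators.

000011011001010

Place data at non-parity positions: p1 p2 0 p4 1 1 0 p8 1 0 0 1 0 1 0
p1 (pos 1,3,5,7,9,11,13,15): XOR of data positions = 0⊕1⊕0⊕1⊕0⊕0⊕0 = 0
p2 (pos 2,3,6,7,10,11,14,15): XOR of data positions = 0⊕1⊕0⊕0⊕0⊕1⊕0 = 0
p4 (pos 4,5,6,7,12,13,14,15): XOR of data positions = 1⊕1⊕0⊕1⊕0⊕1⊕0 = 0
p8 (pos 8,9,10,11,12,13,14,15): XOR of data positions = 1⊕0⊕0⊕1⊕0⊕1⊕0 = 1
Codeword: 000011011001010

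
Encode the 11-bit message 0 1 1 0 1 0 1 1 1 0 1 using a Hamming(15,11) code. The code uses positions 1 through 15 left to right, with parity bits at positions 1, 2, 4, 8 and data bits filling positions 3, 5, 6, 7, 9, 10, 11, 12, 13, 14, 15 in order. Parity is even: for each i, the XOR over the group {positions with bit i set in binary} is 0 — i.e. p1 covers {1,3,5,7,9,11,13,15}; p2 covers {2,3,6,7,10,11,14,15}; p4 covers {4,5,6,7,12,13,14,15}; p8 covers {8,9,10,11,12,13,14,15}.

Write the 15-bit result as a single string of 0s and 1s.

Place data at non-parity positions: p1 p2 0 p4 1 1 0 p8 1 0 1 1 1 0 1
p1 (pos 1,3,5,7,9,11,13,15): XOR of data positions = 0⊕1⊕0⊕1⊕1⊕1⊕1 = 1
p2 (pos 2,3,6,7,10,11,14,15): XOR of data positions = 0⊕1⊕0⊕0⊕1⊕0⊕1 = 1
p4 (pos 4,5,6,7,12,13,14,15): XOR of data positions = 1⊕1⊕0⊕1⊕1⊕0⊕1 = 1
p8 (pos 8,9,10,11,12,13,14,15): XOR of data positions = 1⊕0⊕1⊕1⊕1⊕0⊕1 = 1
Codeword: 110111011011101

110111011011101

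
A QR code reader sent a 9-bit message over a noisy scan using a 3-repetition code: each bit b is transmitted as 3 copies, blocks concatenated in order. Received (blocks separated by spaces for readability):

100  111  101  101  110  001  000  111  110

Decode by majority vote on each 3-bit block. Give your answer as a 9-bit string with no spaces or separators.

Block 1 (100): 1 one → 0
Block 2 (111): 3 ones → 1
Block 3 (101): 2 ones → 1
Block 4 (101): 2 ones → 1
Block 5 (110): 2 ones → 1
Block 6 (001): 1 one → 0
Block 7 (000): 0 ones → 0
Block 8 (111): 3 ones → 1
Block 9 (110): 2 ones → 1

011110011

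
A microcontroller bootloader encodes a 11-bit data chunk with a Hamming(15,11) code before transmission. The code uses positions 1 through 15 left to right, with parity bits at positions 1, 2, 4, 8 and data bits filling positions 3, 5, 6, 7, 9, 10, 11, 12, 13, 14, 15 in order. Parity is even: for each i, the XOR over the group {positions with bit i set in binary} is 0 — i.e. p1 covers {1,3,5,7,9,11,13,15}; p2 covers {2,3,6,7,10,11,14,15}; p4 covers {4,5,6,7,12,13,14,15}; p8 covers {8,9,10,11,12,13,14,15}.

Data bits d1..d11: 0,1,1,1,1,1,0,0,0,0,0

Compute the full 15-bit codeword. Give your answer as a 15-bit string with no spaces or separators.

Place data at non-parity positions: p1 p2 0 p4 1 1 1 p8 1 1 0 0 0 0 0
p1 (pos 1,3,5,7,9,11,13,15): XOR of data positions = 0⊕1⊕1⊕1⊕0⊕0⊕0 = 1
p2 (pos 2,3,6,7,10,11,14,15): XOR of data positions = 0⊕1⊕1⊕1⊕0⊕0⊕0 = 1
p4 (pos 4,5,6,7,12,13,14,15): XOR of data positions = 1⊕1⊕1⊕0⊕0⊕0⊕0 = 1
p8 (pos 8,9,10,11,12,13,14,15): XOR of data positions = 1⊕1⊕0⊕0⊕0⊕0⊕0 = 0
Codeword: 110111101100000

110111101100000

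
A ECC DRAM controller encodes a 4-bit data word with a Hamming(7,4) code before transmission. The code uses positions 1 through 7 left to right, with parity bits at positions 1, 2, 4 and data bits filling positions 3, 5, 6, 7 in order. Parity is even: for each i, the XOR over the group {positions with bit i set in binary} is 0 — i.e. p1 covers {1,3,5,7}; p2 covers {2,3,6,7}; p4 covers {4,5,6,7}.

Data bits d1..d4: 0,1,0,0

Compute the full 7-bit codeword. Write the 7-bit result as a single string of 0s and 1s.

1001100

Place data at non-parity positions: p1 p2 0 p4 1 0 0
p1 (pos 1,3,5,7): XOR of data positions = 0⊕1⊕0 = 1
p2 (pos 2,3,6,7): XOR of data positions = 0⊕0⊕0 = 0
p4 (pos 4,5,6,7): XOR of data positions = 1⊕0⊕0 = 1
Codeword: 1001100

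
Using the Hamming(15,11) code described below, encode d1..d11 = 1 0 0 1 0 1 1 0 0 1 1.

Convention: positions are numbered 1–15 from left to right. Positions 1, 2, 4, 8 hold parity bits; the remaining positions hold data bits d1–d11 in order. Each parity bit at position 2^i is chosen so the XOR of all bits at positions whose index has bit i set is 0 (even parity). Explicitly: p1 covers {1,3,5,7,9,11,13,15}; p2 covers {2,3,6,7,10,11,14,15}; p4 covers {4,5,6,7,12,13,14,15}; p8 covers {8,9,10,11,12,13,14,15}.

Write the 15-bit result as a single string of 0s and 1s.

001100100110011

Place data at non-parity positions: p1 p2 1 p4 0 0 1 p8 0 1 1 0 0 1 1
p1 (pos 1,3,5,7,9,11,13,15): XOR of data positions = 1⊕0⊕1⊕0⊕1⊕0⊕1 = 0
p2 (pos 2,3,6,7,10,11,14,15): XOR of data positions = 1⊕0⊕1⊕1⊕1⊕1⊕1 = 0
p4 (pos 4,5,6,7,12,13,14,15): XOR of data positions = 0⊕0⊕1⊕0⊕0⊕1⊕1 = 1
p8 (pos 8,9,10,11,12,13,14,15): XOR of data positions = 0⊕1⊕1⊕0⊕0⊕1⊕1 = 0
Codeword: 001100100110011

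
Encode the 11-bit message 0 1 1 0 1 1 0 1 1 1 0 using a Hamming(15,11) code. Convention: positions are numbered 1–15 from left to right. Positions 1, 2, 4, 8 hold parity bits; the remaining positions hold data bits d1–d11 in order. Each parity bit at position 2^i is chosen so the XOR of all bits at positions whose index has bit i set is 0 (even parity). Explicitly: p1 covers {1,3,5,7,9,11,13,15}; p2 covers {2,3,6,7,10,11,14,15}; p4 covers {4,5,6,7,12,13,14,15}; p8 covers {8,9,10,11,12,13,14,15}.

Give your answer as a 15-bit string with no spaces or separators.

Place data at non-parity positions: p1 p2 0 p4 1 1 0 p8 1 1 0 1 1 1 0
p1 (pos 1,3,5,7,9,11,13,15): XOR of data positions = 0⊕1⊕0⊕1⊕0⊕1⊕0 = 1
p2 (pos 2,3,6,7,10,11,14,15): XOR of data positions = 0⊕1⊕0⊕1⊕0⊕1⊕0 = 1
p4 (pos 4,5,6,7,12,13,14,15): XOR of data positions = 1⊕1⊕0⊕1⊕1⊕1⊕0 = 1
p8 (pos 8,9,10,11,12,13,14,15): XOR of data positions = 1⊕1⊕0⊕1⊕1⊕1⊕0 = 1
Codeword: 110111011101110

110111011101110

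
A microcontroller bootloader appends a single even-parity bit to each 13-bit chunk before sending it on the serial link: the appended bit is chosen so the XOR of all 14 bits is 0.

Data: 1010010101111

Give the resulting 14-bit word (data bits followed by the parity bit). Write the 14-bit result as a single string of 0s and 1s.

XOR of the 13 data bits: 1⊕0⊕1⊕0⊕0⊕1⊕0⊕1⊕0⊕1⊕1⊕1⊕1 = 0
Parity bit = 0 (so all 14 bits XOR to 0).

10100101011110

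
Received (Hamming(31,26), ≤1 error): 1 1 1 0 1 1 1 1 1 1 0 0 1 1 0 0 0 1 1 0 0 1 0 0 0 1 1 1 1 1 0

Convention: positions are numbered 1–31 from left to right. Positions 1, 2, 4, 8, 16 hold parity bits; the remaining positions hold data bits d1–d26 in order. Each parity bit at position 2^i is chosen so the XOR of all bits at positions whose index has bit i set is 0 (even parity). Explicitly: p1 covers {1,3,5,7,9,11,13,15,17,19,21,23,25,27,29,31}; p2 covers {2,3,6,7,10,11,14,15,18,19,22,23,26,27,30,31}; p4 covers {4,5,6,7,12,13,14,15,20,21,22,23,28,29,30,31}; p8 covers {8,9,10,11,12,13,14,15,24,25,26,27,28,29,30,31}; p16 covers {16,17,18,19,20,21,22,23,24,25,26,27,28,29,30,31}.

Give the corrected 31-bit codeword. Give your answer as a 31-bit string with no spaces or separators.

s1 (pos 1,3,5,7,9,11,13,15,17,19,21,23,25,27,29,31): 1⊕1⊕1⊕1⊕1⊕0⊕1⊕0⊕0⊕1⊕0⊕0⊕0⊕1⊕1⊕0 = 1
s2 (pos 2,3,6,7,10,11,14,15,18,19,22,23,26,27,30,31): 1⊕1⊕1⊕1⊕1⊕0⊕1⊕0⊕1⊕1⊕1⊕0⊕1⊕1⊕1⊕0 = 0
s4 (pos 4,5,6,7,12,13,14,15,20,21,22,23,28,29,30,31): 0⊕1⊕1⊕1⊕0⊕1⊕1⊕0⊕0⊕0⊕1⊕0⊕1⊕1⊕1⊕0 = 1
s8 (pos 8,9,10,11,12,13,14,15,24,25,26,27,28,29,30,31): 1⊕1⊕1⊕0⊕0⊕1⊕1⊕0⊕0⊕0⊕1⊕1⊕1⊕1⊕1⊕0 = 0
s16 (pos 16,17,18,19,20,21,22,23,24,25,26,27,28,29,30,31): 0⊕0⊕1⊕1⊕0⊕0⊕1⊕0⊕0⊕0⊕1⊕1⊕1⊕1⊕1⊕0 = 0
Syndrome s16…s1 = 00101 → error at position 5.
Flip position 5: 1110111111001100011001000111110 → 1110011111001100011001000111110

1110011111001100011001000111110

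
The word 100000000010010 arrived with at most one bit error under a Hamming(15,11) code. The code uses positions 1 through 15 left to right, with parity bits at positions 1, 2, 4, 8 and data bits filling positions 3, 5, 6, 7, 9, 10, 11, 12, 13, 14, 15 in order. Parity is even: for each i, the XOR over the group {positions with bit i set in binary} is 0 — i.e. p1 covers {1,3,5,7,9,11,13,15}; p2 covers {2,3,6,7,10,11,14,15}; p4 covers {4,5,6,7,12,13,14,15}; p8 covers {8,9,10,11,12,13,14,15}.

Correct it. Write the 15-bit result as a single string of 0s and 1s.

s1 (pos 1,3,5,7,9,11,13,15): 1⊕0⊕0⊕0⊕0⊕1⊕0⊕0 = 0
s2 (pos 2,3,6,7,10,11,14,15): 0⊕0⊕0⊕0⊕0⊕1⊕1⊕0 = 0
s4 (pos 4,5,6,7,12,13,14,15): 0⊕0⊕0⊕0⊕0⊕0⊕1⊕0 = 1
s8 (pos 8,9,10,11,12,13,14,15): 0⊕0⊕0⊕1⊕0⊕0⊕1⊕0 = 0
Syndrome s8…s1 = 0100 → error at position 4.
Flip position 4: 100000000010010 → 100100000010010

100100000010010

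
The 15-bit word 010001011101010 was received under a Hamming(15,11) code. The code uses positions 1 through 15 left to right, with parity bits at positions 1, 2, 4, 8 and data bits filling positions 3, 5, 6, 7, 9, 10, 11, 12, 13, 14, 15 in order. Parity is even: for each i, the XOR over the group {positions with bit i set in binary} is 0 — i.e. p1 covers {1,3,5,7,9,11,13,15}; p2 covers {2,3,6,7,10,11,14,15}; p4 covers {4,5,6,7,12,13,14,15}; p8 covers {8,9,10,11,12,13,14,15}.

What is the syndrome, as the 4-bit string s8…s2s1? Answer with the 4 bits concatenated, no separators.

1101

s1 (pos 1,3,5,7,9,11,13,15): 0⊕0⊕0⊕0⊕1⊕0⊕0⊕0 = 1
s2 (pos 2,3,6,7,10,11,14,15): 1⊕0⊕1⊕0⊕1⊕0⊕1⊕0 = 0
s4 (pos 4,5,6,7,12,13,14,15): 0⊕0⊕1⊕0⊕1⊕0⊕1⊕0 = 1
s8 (pos 8,9,10,11,12,13,14,15): 1⊕1⊕1⊕0⊕1⊕0⊕1⊕0 = 1
Syndrome s8…s1 = 1101 → error at position 13.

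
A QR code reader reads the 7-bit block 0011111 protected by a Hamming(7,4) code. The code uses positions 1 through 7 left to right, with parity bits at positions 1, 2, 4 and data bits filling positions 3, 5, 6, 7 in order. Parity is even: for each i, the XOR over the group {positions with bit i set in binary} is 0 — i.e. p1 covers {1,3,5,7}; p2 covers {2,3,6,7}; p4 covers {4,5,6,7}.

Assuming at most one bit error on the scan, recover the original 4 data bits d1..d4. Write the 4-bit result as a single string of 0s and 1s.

0111

s1 (pos 1,3,5,7): 0⊕1⊕1⊕1 = 1
s2 (pos 2,3,6,7): 0⊕1⊕1⊕1 = 1
s4 (pos 4,5,6,7): 1⊕1⊕1⊕1 = 0
Syndrome s4…s1 = 011 → error at position 3.
Flip position 3: 0011111 → 0001111
Read data bits from positions 3,5,6,7: 0111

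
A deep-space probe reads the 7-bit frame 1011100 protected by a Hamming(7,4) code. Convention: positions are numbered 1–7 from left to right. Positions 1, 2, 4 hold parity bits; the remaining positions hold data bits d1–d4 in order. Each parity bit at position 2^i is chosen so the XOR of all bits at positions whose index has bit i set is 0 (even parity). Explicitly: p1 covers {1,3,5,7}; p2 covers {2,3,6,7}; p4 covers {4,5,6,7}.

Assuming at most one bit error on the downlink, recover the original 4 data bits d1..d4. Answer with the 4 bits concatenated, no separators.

s1 (pos 1,3,5,7): 1⊕1⊕1⊕0 = 1
s2 (pos 2,3,6,7): 0⊕1⊕0⊕0 = 1
s4 (pos 4,5,6,7): 1⊕1⊕0⊕0 = 0
Syndrome s4…s1 = 011 → error at position 3.
Flip position 3: 1011100 → 1001100
Read data bits from positions 3,5,6,7: 0100

0100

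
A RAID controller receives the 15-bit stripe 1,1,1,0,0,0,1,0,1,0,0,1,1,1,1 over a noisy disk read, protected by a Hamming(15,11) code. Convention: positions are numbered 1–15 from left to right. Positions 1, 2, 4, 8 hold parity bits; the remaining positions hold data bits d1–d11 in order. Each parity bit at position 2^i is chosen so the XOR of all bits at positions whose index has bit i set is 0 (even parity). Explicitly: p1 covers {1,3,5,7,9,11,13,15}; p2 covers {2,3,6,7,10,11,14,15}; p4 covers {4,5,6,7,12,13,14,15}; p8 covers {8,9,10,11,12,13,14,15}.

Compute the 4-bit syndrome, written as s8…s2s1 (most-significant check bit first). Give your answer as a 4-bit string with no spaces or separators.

1110

s1 (pos 1,3,5,7,9,11,13,15): 1⊕1⊕0⊕1⊕1⊕0⊕1⊕1 = 0
s2 (pos 2,3,6,7,10,11,14,15): 1⊕1⊕0⊕1⊕0⊕0⊕1⊕1 = 1
s4 (pos 4,5,6,7,12,13,14,15): 0⊕0⊕0⊕1⊕1⊕1⊕1⊕1 = 1
s8 (pos 8,9,10,11,12,13,14,15): 0⊕1⊕0⊕0⊕1⊕1⊕1⊕1 = 1
Syndrome s8…s1 = 1110 → error at position 14.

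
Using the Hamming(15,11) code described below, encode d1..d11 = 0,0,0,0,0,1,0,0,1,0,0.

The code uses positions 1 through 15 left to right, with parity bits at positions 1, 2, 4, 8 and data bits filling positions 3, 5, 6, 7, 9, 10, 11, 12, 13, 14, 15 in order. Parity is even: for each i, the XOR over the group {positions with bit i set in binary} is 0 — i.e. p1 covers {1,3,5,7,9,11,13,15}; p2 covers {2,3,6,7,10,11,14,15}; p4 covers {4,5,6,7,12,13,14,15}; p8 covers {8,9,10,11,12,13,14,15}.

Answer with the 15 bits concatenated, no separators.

110100000100100

Place data at non-parity positions: p1 p2 0 p4 0 0 0 p8 0 1 0 0 1 0 0
p1 (pos 1,3,5,7,9,11,13,15): XOR of data positions = 0⊕0⊕0⊕0⊕0⊕1⊕0 = 1
p2 (pos 2,3,6,7,10,11,14,15): XOR of data positions = 0⊕0⊕0⊕1⊕0⊕0⊕0 = 1
p4 (pos 4,5,6,7,12,13,14,15): XOR of data positions = 0⊕0⊕0⊕0⊕1⊕0⊕0 = 1
p8 (pos 8,9,10,11,12,13,14,15): XOR of data positions = 0⊕1⊕0⊕0⊕1⊕0⊕0 = 0
Codeword: 110100000100100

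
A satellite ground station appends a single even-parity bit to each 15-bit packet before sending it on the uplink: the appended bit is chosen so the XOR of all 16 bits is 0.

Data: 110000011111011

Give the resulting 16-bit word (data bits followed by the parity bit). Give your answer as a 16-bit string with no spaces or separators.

1100000111110111

XOR of the 15 data bits: 1⊕1⊕0⊕0⊕0⊕0⊕0⊕1⊕1⊕1⊕1⊕1⊕0⊕1⊕1 = 1
Parity bit = 1 (so all 16 bits XOR to 0).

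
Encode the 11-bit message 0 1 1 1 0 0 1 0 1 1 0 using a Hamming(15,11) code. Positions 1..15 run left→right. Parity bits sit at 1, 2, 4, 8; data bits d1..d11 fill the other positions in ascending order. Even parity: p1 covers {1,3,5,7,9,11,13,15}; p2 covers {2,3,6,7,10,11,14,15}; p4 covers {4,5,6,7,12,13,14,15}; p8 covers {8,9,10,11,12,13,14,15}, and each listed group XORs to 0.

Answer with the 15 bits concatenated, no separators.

000111110010110

Place data at non-parity positions: p1 p2 0 p4 1 1 1 p8 0 0 1 0 1 1 0
p1 (pos 1,3,5,7,9,11,13,15): XOR of data positions = 0⊕1⊕1⊕0⊕1⊕1⊕0 = 0
p2 (pos 2,3,6,7,10,11,14,15): XOR of data positions = 0⊕1⊕1⊕0⊕1⊕1⊕0 = 0
p4 (pos 4,5,6,7,12,13,14,15): XOR of data positions = 1⊕1⊕1⊕0⊕1⊕1⊕0 = 1
p8 (pos 8,9,10,11,12,13,14,15): XOR of data positions = 0⊕0⊕1⊕0⊕1⊕1⊕0 = 1
Codeword: 000111110010110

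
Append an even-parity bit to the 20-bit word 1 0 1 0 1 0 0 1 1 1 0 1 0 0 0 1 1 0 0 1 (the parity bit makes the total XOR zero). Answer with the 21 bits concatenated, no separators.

XOR of the 20 data bits: 1⊕0⊕1⊕0⊕1⊕0⊕0⊕1⊕1⊕1⊕0⊕1⊕0⊕0⊕0⊕1⊕1⊕0⊕0⊕1 = 0
Parity bit = 0 (so all 21 bits XOR to 0).

101010011101000110010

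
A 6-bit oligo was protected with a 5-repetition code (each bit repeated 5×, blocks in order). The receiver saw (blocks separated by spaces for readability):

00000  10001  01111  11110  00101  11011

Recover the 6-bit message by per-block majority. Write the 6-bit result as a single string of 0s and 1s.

Block 1 (00000): 0 ones → 0
Block 2 (10001): 2 ones → 0
Block 3 (01111): 4 ones → 1
Block 4 (11110): 4 ones → 1
Block 5 (00101): 2 ones → 0
Block 6 (11011): 4 ones → 1

001101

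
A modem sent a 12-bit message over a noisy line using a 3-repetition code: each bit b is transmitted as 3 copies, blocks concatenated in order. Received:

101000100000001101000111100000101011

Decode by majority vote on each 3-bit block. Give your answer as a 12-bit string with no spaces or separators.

100001010011

Block 1 (101): 2 ones → 1
Block 2 (000): 0 ones → 0
Block 3 (100): 1 one → 0
Block 4 (000): 0 ones → 0
Block 5 (001): 1 one → 0
Block 6 (101): 2 ones → 1
Block 7 (000): 0 ones → 0
Block 8 (111): 3 ones → 1
Block 9 (100): 1 one → 0
Block 10 (000): 0 ones → 0
Block 11 (101): 2 ones → 1
Block 12 (011): 2 ones → 1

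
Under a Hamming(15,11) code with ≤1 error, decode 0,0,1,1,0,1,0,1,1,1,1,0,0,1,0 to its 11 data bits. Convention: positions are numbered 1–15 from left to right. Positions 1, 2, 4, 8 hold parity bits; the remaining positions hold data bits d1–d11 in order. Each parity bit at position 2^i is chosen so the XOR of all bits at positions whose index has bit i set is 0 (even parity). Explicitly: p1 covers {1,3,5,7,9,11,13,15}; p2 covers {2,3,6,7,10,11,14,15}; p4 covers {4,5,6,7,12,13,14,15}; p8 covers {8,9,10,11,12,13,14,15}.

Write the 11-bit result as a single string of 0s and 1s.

s1 (pos 1,3,5,7,9,11,13,15): 0⊕1⊕0⊕0⊕1⊕1⊕0⊕0 = 1
s2 (pos 2,3,6,7,10,11,14,15): 0⊕1⊕1⊕0⊕1⊕1⊕1⊕0 = 1
s4 (pos 4,5,6,7,12,13,14,15): 1⊕0⊕1⊕0⊕0⊕0⊕1⊕0 = 1
s8 (pos 8,9,10,11,12,13,14,15): 1⊕1⊕1⊕1⊕0⊕0⊕1⊕0 = 1
Syndrome s8…s1 = 1111 → error at position 15.
Flip position 15: 001101011110010 → 001101011110011
Read data bits from positions 3,5,6,7,9,10,11,12,13,14,15: 10101110011

10101110011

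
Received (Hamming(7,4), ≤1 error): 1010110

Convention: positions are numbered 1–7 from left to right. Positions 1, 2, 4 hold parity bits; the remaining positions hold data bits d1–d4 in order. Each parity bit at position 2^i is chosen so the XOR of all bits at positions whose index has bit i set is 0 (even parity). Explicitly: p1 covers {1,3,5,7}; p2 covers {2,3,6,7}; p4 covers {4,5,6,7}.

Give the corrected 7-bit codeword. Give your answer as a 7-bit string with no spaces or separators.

0010110

s1 (pos 1,3,5,7): 1⊕1⊕1⊕0 = 1
s2 (pos 2,3,6,7): 0⊕1⊕1⊕0 = 0
s4 (pos 4,5,6,7): 0⊕1⊕1⊕0 = 0
Syndrome s4…s1 = 001 → error at position 1.
Flip position 1: 1010110 → 0010110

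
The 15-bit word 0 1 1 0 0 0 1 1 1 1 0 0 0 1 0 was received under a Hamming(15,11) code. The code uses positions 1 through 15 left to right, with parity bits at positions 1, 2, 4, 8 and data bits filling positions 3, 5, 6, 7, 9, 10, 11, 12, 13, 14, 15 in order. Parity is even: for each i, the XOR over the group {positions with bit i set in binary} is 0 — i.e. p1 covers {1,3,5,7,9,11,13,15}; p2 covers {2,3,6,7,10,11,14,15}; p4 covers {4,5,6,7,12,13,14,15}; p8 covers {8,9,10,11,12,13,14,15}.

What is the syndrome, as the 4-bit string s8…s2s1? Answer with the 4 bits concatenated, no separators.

s1 (pos 1,3,5,7,9,11,13,15): 0⊕1⊕0⊕1⊕1⊕0⊕0⊕0 = 1
s2 (pos 2,3,6,7,10,11,14,15): 1⊕1⊕0⊕1⊕1⊕0⊕1⊕0 = 1
s4 (pos 4,5,6,7,12,13,14,15): 0⊕0⊕0⊕1⊕0⊕0⊕1⊕0 = 0
s8 (pos 8,9,10,11,12,13,14,15): 1⊕1⊕1⊕0⊕0⊕0⊕1⊕0 = 0
Syndrome s8…s1 = 0011 → error at position 3.

0011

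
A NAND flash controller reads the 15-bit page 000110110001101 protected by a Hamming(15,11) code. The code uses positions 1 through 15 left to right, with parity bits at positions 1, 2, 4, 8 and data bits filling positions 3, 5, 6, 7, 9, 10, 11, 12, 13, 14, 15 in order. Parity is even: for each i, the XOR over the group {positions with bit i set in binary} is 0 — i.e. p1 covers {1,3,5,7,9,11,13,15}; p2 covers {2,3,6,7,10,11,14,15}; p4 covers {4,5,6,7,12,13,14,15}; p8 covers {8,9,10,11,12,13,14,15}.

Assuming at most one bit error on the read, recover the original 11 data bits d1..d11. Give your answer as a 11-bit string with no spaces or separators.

01010001101

s1 (pos 1,3,5,7,9,11,13,15): 0⊕0⊕1⊕1⊕0⊕0⊕1⊕1 = 0
s2 (pos 2,3,6,7,10,11,14,15): 0⊕0⊕0⊕1⊕0⊕0⊕0⊕1 = 0
s4 (pos 4,5,6,7,12,13,14,15): 1⊕1⊕0⊕1⊕1⊕1⊕0⊕1 = 0
s8 (pos 8,9,10,11,12,13,14,15): 1⊕0⊕0⊕0⊕1⊕1⊕0⊕1 = 0
Syndrome s8…s1 = 0000 → no error.
Read data bits from positions 3,5,6,7,9,10,11,12,13,14,15: 01010001101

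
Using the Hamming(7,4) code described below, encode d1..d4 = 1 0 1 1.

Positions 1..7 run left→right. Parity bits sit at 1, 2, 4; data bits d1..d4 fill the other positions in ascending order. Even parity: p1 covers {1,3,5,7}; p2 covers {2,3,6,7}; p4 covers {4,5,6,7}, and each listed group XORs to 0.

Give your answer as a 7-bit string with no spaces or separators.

0110011

Place data at non-parity positions: p1 p2 1 p4 0 1 1
p1 (pos 1,3,5,7): XOR of data positions = 1⊕0⊕1 = 0
p2 (pos 2,3,6,7): XOR of data positions = 1⊕1⊕1 = 1
p4 (pos 4,5,6,7): XOR of data positions = 0⊕1⊕1 = 0
Codeword: 0110011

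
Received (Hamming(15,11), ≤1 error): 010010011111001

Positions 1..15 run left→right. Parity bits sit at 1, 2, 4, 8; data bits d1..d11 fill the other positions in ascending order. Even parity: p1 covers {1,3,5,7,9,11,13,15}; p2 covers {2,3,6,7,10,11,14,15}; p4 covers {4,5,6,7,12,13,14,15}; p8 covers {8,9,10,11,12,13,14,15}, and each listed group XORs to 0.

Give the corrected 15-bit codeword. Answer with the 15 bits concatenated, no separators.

s1 (pos 1,3,5,7,9,11,13,15): 0⊕0⊕1⊕0⊕1⊕1⊕0⊕1 = 0
s2 (pos 2,3,6,7,10,11,14,15): 1⊕0⊕0⊕0⊕1⊕1⊕0⊕1 = 0
s4 (pos 4,5,6,7,12,13,14,15): 0⊕1⊕0⊕0⊕1⊕0⊕0⊕1 = 1
s8 (pos 8,9,10,11,12,13,14,15): 1⊕1⊕1⊕1⊕1⊕0⊕0⊕1 = 0
Syndrome s8…s1 = 0100 → error at position 4.
Flip position 4: 010010011111001 → 010110011111001

010110011111001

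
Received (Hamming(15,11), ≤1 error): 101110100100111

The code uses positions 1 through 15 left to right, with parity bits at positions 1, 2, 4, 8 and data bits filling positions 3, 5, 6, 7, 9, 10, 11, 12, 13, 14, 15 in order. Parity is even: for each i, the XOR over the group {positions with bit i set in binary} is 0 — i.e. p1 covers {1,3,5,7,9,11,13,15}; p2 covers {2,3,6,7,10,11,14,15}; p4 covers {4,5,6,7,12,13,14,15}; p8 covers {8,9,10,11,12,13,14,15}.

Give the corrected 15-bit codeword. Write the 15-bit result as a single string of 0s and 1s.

s1 (pos 1,3,5,7,9,11,13,15): 1⊕1⊕1⊕1⊕0⊕0⊕1⊕1 = 0
s2 (pos 2,3,6,7,10,11,14,15): 0⊕1⊕0⊕1⊕1⊕0⊕1⊕1 = 1
s4 (pos 4,5,6,7,12,13,14,15): 1⊕1⊕0⊕1⊕0⊕1⊕1⊕1 = 0
s8 (pos 8,9,10,11,12,13,14,15): 0⊕0⊕1⊕0⊕0⊕1⊕1⊕1 = 0
Syndrome s8…s1 = 0010 → error at position 2.
Flip position 2: 101110100100111 → 111110100100111

111110100100111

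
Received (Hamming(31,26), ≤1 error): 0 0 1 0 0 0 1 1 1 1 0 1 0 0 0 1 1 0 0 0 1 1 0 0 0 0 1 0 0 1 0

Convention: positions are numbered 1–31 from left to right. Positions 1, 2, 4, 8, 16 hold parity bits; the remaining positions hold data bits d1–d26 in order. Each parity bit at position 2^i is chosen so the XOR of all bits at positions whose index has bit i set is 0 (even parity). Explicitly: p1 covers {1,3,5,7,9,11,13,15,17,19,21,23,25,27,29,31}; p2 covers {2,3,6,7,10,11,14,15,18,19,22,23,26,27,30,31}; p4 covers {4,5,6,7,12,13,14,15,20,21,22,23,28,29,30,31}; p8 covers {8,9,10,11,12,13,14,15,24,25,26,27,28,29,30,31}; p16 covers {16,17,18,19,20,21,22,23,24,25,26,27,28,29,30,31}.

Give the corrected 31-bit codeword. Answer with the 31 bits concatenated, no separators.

s1 (pos 1,3,5,7,9,11,13,15,17,19,21,23,25,27,29,31): 0⊕1⊕0⊕1⊕1⊕0⊕0⊕0⊕1⊕0⊕1⊕0⊕0⊕1⊕0⊕0 = 0
s2 (pos 2,3,6,7,10,11,14,15,18,19,22,23,26,27,30,31): 0⊕1⊕0⊕1⊕1⊕0⊕0⊕0⊕0⊕0⊕1⊕0⊕0⊕1⊕1⊕0 = 0
s4 (pos 4,5,6,7,12,13,14,15,20,21,22,23,28,29,30,31): 0⊕0⊕0⊕1⊕1⊕0⊕0⊕0⊕0⊕1⊕1⊕0⊕0⊕0⊕1⊕0 = 1
s8 (pos 8,9,10,11,12,13,14,15,24,25,26,27,28,29,30,31): 1⊕1⊕1⊕0⊕1⊕0⊕0⊕0⊕0⊕0⊕0⊕1⊕0⊕0⊕1⊕0 = 0
s16 (pos 16,17,18,19,20,21,22,23,24,25,26,27,28,29,30,31): 1⊕1⊕0⊕0⊕0⊕1⊕1⊕0⊕0⊕0⊕0⊕1⊕0⊕0⊕1⊕0 = 0
Syndrome s16…s1 = 00100 → error at position 4.
Flip position 4: 0010001111010001100011000010010 → 0011001111010001100011000010010

0011001111010001100011000010010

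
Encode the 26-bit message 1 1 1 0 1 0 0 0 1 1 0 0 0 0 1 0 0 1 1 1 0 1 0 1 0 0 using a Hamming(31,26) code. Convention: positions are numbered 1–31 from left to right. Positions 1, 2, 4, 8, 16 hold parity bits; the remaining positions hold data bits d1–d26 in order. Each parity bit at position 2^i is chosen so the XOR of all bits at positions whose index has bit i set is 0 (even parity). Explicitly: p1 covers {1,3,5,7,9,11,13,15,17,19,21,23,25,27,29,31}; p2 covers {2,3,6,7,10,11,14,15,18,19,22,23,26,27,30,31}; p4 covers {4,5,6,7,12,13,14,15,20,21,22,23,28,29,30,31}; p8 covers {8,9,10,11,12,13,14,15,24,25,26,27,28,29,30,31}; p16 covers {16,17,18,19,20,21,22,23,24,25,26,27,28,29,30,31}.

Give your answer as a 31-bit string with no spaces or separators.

0111110110001100000100111010100

Place data at non-parity positions: p1 p2 1 p4 1 1 0 p8 1 0 0 0 1 1 0 p16 0 0 0 1 0 0 1 1 1 0 1 0 1 0 0
p1 (pos 1,3,5,7,9,11,13,15,17,19,21,23,25,27,29,31): XOR of data positions = 1⊕1⊕0⊕1⊕0⊕1⊕0⊕0⊕0⊕0⊕1⊕1⊕1⊕1⊕0 = 0
p2 (pos 2,3,6,7,10,11,14,15,18,19,22,23,26,27,30,31): XOR of data positions = 1⊕1⊕0⊕0⊕0⊕1⊕0⊕0⊕0⊕0⊕1⊕0⊕1⊕0⊕0 = 1
p4 (pos 4,5,6,7,12,13,14,15,20,21,22,23,28,29,30,31): XOR of data positions = 1⊕1⊕0⊕0⊕1⊕1⊕0⊕1⊕0⊕0⊕1⊕0⊕1⊕0⊕0 = 1
p8 (pos 8,9,10,11,12,13,14,15,24,25,26,27,28,29,30,31): XOR of data positions = 1⊕0⊕0⊕0⊕1⊕1⊕0⊕1⊕1⊕0⊕1⊕0⊕1⊕0⊕0 = 1
p16 (pos 16,17,18,19,20,21,22,23,24,25,26,27,28,29,30,31): XOR of data positions = 0⊕0⊕0⊕1⊕0⊕0⊕1⊕1⊕1⊕0⊕1⊕0⊕1⊕0⊕0 = 0
Codeword: 0111110110001100000100111010100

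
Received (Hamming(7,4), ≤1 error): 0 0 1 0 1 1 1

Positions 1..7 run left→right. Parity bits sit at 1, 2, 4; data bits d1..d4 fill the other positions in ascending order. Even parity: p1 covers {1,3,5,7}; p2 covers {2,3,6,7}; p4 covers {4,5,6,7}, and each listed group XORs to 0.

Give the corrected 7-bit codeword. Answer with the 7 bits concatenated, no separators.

0010110

s1 (pos 1,3,5,7): 0⊕1⊕1⊕1 = 1
s2 (pos 2,3,6,7): 0⊕1⊕1⊕1 = 1
s4 (pos 4,5,6,7): 0⊕1⊕1⊕1 = 1
Syndrome s4…s1 = 111 → error at position 7.
Flip position 7: 0010111 → 0010110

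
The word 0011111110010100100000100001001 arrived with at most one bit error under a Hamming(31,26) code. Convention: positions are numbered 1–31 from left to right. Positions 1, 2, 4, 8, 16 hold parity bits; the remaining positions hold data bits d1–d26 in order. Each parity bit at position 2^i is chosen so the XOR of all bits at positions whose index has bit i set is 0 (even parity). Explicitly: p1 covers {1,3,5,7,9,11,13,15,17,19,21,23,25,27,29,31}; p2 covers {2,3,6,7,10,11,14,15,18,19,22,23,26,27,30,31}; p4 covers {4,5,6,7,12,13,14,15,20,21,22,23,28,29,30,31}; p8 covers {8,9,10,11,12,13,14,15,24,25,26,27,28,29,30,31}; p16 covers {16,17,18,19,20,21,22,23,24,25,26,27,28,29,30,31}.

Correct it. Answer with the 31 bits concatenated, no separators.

s1 (pos 1,3,5,7,9,11,13,15,17,19,21,23,25,27,29,31): 0⊕1⊕1⊕1⊕1⊕0⊕0⊕0⊕1⊕0⊕0⊕1⊕0⊕0⊕0⊕1 = 1
s2 (pos 2,3,6,7,10,11,14,15,18,19,22,23,26,27,30,31): 0⊕1⊕1⊕1⊕0⊕0⊕1⊕0⊕0⊕0⊕0⊕1⊕0⊕0⊕0⊕1 = 0
s4 (pos 4,5,6,7,12,13,14,15,20,21,22,23,28,29,30,31): 1⊕1⊕1⊕1⊕1⊕0⊕1⊕0⊕0⊕0⊕0⊕1⊕1⊕0⊕0⊕1 = 1
s8 (pos 8,9,10,11,12,13,14,15,24,25,26,27,28,29,30,31): 1⊕1⊕0⊕0⊕1⊕0⊕1⊕0⊕0⊕0⊕0⊕0⊕1⊕0⊕0⊕1 = 0
s16 (pos 16,17,18,19,20,21,22,23,24,25,26,27,28,29,30,31): 0⊕1⊕0⊕0⊕0⊕0⊕0⊕1⊕0⊕0⊕0⊕0⊕1⊕0⊕0⊕1 = 0
Syndrome s16…s1 = 00101 → error at position 5.
Flip position 5: 0011111110010100100000100001001 → 0011011110010100100000100001001

0011011110010100100000100001001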